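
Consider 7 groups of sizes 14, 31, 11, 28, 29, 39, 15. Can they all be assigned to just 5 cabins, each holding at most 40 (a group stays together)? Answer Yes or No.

A valid assignment using 5 cabins:
  cabin 1: 39 = 39
  cabin 2: 31 = 31
  cabin 3: 29 + 11 = 40
  cabin 4: 28 = 28
  cabin 5: 15 + 14 = 29
Every load is within 40, so 5 cabins suffice.

Yes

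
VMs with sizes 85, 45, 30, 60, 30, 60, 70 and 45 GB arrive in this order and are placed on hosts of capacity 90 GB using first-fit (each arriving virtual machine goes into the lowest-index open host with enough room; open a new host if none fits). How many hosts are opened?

6

  85 → host 1 (new)  [load 85/90]
  45 → host 2 (new)  [load 45/90]
  30 → host 2  [load 75/90]
  60 → host 3 (new)  [load 60/90]
  30 → host 3  [load 90/90]
  60 → host 4 (new)  [load 60/90]
  70 → host 5 (new)  [load 70/90]
  45 → host 6 (new)  [load 45/90]
6 hosts opened.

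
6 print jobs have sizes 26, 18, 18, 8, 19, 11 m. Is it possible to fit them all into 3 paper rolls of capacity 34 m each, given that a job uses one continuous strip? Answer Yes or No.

Total = 100 m; ⌈100/34⌉ = 3.
4 print jobs each exceed half the capacity and cannot share a roll, forcing at least 4 paper rolls.
At least 4 paper rolls are required, but only 3 are allowed.

No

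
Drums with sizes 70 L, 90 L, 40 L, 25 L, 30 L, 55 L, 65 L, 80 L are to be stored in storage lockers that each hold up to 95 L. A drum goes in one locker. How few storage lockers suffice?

Total = 90 + 80 + 70 + 65 + 55 + 40 + 30 + 25 = 455 L.
Lower bound: ⌈455/95⌉ = 5 storage lockers.
A packing using 5 storage lockers:
  locker 1: 90 = 90
  locker 2: 80 = 80
  locker 3: 70 + 25 = 95
  locker 4: 65 + 30 = 95
  locker 5: 55 + 40 = 95
This matches the lower bound, so 5 is optimal.

5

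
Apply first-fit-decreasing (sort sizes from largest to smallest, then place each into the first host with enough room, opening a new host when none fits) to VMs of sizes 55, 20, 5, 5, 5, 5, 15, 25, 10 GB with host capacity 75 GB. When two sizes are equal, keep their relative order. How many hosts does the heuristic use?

Sorted descending: 55, 25, 20, 15, 10, 5, 5, 5, 5.
  55 → host 1 (new)  [load 55/75]
  25 → host 2 (new)  [load 25/75]
  20 → host 1  [load 75/75]
  15 → host 2  [load 40/75]
  10 → host 2  [load 50/75]
  5 → host 2  [load 55/75]
  5 → host 2  [load 60/75]
  5 → host 2  [load 65/75]
  5 → host 2  [load 70/75]
2 hosts opened.

2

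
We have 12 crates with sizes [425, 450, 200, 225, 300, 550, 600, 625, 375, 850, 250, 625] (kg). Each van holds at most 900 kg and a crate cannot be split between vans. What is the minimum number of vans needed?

7

Total = 850 + 625 + 625 + 600 + 550 + 450 + 425 + 375 + 300 + 250 + 225 + 200 = 5475 kg.
Lower bound: ⌈5475/900⌉ = 7 vans.
A packing using 7 vans:
  van 1: 850 = 850
  van 2: 625 + 250 = 875
  van 3: 625 + 225 = 850
  van 4: 600 + 300 = 900
  van 5: 550 + 200 = 750
  van 6: 450 + 425 = 875
  van 7: 375 = 375
This matches the lower bound, so 7 is optimal.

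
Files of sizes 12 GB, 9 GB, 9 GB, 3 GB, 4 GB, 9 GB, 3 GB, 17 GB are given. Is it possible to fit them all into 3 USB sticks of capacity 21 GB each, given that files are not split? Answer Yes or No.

Total = 66 GB; ⌈66/21⌉ = 4.
At least 4 USB sticks are required, but only 3 are allowed.

No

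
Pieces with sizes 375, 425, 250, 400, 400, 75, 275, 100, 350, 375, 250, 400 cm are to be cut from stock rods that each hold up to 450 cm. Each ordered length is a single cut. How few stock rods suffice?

10

Total = 425 + 400 + 400 + 400 + 375 + 375 + 350 + 275 + 250 + 250 + 100 + 75 = 3675 cm.
Lower bound: ⌈3675/450⌉ = 9 stock rods.
Also, 10 pieces each exceed 225 cm, and no two of those can share a stock rod, so at least 10 stock rods are needed.
A packing using 10 stock rods:
  stock rod 1: 425 = 425
  stock rod 2: 400 = 400
  stock rod 3: 400 = 400
  stock rod 4: 400 = 400
  stock rod 5: 375 + 75 = 450
  stock rod 6: 375 = 375
  stock rod 7: 350 + 100 = 450
  stock rod 8: 275 = 275
  stock rod 9: 250 = 250
  stock rod 10: 250 = 250
This matches the lower bound, so 10 is optimal.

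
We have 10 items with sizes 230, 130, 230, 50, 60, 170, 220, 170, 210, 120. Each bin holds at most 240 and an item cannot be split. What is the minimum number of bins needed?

Total = 230 + 230 + 220 + 210 + 170 + 170 + 130 + 120 + 60 + 50 = 1590.
Lower bound: ⌈1590/240⌉ = 7 bins.
A packing using 8 bins:
  bin 1: 230 = 230
  bin 2: 230 = 230
  bin 3: 220 = 220
  bin 4: 210 = 210
  bin 5: 170 + 60 = 230
  bin 6: 170 + 50 = 220
  bin 7: 130 = 130
  bin 8: 120 = 120
No arrangement into 7 bins stays within capacity, so 8 is optimal.

8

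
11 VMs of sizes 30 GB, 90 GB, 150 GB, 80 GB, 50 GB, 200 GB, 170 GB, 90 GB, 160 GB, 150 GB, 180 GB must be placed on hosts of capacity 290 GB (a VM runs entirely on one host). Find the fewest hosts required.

6

Total = 200 + 180 + 170 + 160 + 150 + 150 + 90 + 90 + 80 + 50 + 30 = 1350 GB.
Lower bound: ⌈1350/290⌉ = 5 hosts.
Also, 6 VMs each exceed 145 GB, and no two of those can share a host, so at least 6 hosts are needed.
A packing using 6 hosts:
  host 1: 200 + 90 = 290
  host 2: 180 + 90 = 270
  host 3: 170 + 80 + 30 = 280
  host 4: 160 + 50 = 210
  host 5: 150 = 150
  host 6: 150 = 150
This matches the lower bound, so 6 is optimal.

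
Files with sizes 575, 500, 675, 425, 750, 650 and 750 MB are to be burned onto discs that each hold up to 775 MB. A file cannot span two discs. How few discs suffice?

7

Total = 750 + 750 + 675 + 650 + 575 + 500 + 425 = 4325 MB.
Lower bound: ⌈4325/775⌉ = 6 discs.
Also, 7 files each exceed 775/2 MB, and no two of those can share a disc, so at least 7 discs are needed.
A packing using 7 discs:
  disc 1: 750 = 750
  disc 2: 750 = 750
  disc 3: 675 = 675
  disc 4: 650 = 650
  disc 5: 575 = 575
  disc 6: 500 = 500
  disc 7: 425 = 425
This matches the lower bound, so 7 is optimal.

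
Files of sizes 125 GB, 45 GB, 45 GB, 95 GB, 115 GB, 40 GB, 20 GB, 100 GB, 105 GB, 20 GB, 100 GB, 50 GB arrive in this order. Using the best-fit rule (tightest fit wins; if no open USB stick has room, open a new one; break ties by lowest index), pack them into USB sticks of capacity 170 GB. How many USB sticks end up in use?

  125 → USB stick 1 (new)  [load 125/170]
  45 → USB stick 1  [load 170/170]
  45 → USB stick 2 (new)  [load 45/170]
  95 → USB stick 2  [load 140/170]
  115 → USB stick 3 (new)  [load 115/170]
  40 → USB stick 3  [load 155/170]
  20 → USB stick 2  [load 160/170]
  100 → USB stick 4 (new)  [load 100/170]
  105 → USB stick 5 (new)  [load 105/170]
  20 → USB stick 5  [load 125/170]
  100 → USB stick 6 (new)  [load 100/170]
  50 → USB stick 4  [load 150/170]
6 USB sticks opened.

6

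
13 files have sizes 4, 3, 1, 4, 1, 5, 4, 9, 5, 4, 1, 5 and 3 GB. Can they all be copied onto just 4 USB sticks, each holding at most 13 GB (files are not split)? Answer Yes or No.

Yes

A valid assignment using 4 USB sticks:
  USB stick 1: 9 + 4 = 13
  USB stick 2: 5 + 5 + 3 = 13
  USB stick 3: 5 + 4 + 4 = 13
  USB stick 4: 4 + 3 + 1 + 1 + 1 = 10
Every load is within 13 GB, so 4 USB sticks suffice.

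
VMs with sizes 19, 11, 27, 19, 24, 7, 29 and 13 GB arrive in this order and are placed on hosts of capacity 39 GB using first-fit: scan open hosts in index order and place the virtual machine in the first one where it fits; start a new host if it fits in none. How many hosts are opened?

5

  19 → host 1 (new)  [load 19/39]
  11 → host 1  [load 30/39]
  27 → host 2 (new)  [load 27/39]
  19 → host 3 (new)  [load 19/39]
  24 → host 4 (new)  [load 24/39]
  7 → host 1  [load 37/39]
  29 → host 5 (new)  [load 29/39]
  13 → host 3  [load 32/39]
5 hosts opened.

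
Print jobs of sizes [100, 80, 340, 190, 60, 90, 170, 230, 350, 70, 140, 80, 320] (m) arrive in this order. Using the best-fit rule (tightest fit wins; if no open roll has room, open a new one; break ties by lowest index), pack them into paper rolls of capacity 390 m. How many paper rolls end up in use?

  100 → roll 1 (new)  [load 100/390]
  80 → roll 1  [load 180/390]
  340 → roll 2 (new)  [load 340/390]
  190 → roll 1  [load 370/390]
  60 → roll 3 (new)  [load 60/390]
  90 → roll 3  [load 150/390]
  170 → roll 3  [load 320/390]
  230 → roll 4 (new)  [load 230/390]
  350 → roll 5 (new)  [load 350/390]
  70 → roll 3  [load 390/390]
  140 → roll 4  [load 370/390]
  80 → roll 6 (new)  [load 80/390]
  320 → roll 7 (new)  [load 320/390]
7 paper rolls opened.

7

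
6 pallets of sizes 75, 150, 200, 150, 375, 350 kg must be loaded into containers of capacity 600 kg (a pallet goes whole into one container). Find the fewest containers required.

Total = 375 + 350 + 200 + 150 + 150 + 75 = 1300 kg.
Lower bound: ⌈1300/600⌉ = 3 containers.
A packing using 3 containers:
  container 1: 375 + 200 = 575
  container 2: 350 + 150 + 75 = 575
  container 3: 150 = 150
This matches the lower bound, so 3 is optimal.

3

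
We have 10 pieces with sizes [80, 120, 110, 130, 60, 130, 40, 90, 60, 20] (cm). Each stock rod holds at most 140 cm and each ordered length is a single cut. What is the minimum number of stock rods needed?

Total = 130 + 130 + 120 + 110 + 90 + 80 + 60 + 60 + 40 + 20 = 840 cm.
Lower bound: ⌈840/140⌉ = 6 stock rods.
A packing using 7 stock rods:
  stock rod 1: 130 = 130
  stock rod 2: 130 = 130
  stock rod 3: 120 + 20 = 140
  stock rod 4: 110 = 110
  stock rod 5: 90 + 40 = 130
  stock rod 6: 80 + 60 = 140
  stock rod 7: 60 = 60
No arrangement into 6 stock rods stays within capacity, so 7 is optimal.

7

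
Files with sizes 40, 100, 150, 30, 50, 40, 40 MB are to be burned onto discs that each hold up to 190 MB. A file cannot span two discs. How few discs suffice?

3

Total = 150 + 100 + 50 + 40 + 40 + 40 + 30 = 450 MB.
Lower bound: ⌈450/190⌉ = 3 discs.
A packing using 3 discs:
  disc 1: 150 + 40 = 190
  disc 2: 100 + 50 + 40 = 190
  disc 3: 40 + 30 = 70
This matches the lower bound, so 3 is optimal.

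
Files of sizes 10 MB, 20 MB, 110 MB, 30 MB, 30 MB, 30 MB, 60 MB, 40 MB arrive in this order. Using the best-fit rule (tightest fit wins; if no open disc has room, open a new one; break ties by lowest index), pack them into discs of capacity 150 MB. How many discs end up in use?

3

  10 → disc 1 (new)  [load 10/150]
  20 → disc 1  [load 30/150]
  110 → disc 1  [load 140/150]
  30 → disc 2 (new)  [load 30/150]
  30 → disc 2  [load 60/150]
  30 → disc 2  [load 90/150]
  60 → disc 2  [load 150/150]
  40 → disc 3 (new)  [load 40/150]
3 discs opened.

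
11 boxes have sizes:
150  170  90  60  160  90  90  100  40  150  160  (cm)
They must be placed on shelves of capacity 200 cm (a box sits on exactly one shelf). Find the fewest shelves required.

8

Total = 170 + 160 + 160 + 150 + 150 + 100 + 90 + 90 + 90 + 60 + 40 = 1260 cm.
Lower bound: ⌈1260/200⌉ = 7 shelves.
A packing using 8 shelves:
  shelf 1: 170 = 170
  shelf 2: 160 + 40 = 200
  shelf 3: 160 = 160
  shelf 4: 150 = 150
  shelf 5: 150 = 150
  shelf 6: 100 + 90 = 190
  shelf 7: 90 + 90 = 180
  shelf 8: 60 = 60
No arrangement into 7 shelves stays within capacity, so 8 is optimal.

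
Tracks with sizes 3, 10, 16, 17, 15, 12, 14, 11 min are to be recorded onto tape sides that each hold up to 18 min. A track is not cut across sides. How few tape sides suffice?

Total = 17 + 16 + 15 + 14 + 12 + 11 + 10 + 3 = 98 min.
Lower bound: ⌈98/18⌉ = 6 tape sides.
Also, 7 tracks each exceed 9 min, and no two of those can share a side, so at least 7 tape sides are needed.
A packing using 7 tape sides:
  side 1: 17 = 17
  side 2: 16 = 16
  side 3: 15 + 3 = 18
  side 4: 14 = 14
  side 5: 12 = 12
  side 6: 11 = 11
  side 7: 10 = 10
This matches the lower bound, so 7 is optimal.

7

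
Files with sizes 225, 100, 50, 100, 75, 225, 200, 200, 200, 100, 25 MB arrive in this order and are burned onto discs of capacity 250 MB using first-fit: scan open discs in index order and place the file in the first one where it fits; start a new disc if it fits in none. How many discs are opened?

7

  225 → disc 1 (new)  [load 225/250]
  100 → disc 2 (new)  [load 100/250]
  50 → disc 2  [load 150/250]
  100 → disc 2  [load 250/250]
  75 → disc 3 (new)  [load 75/250]
  225 → disc 4 (new)  [load 225/250]
  200 → disc 5 (new)  [load 200/250]
  200 → disc 6 (new)  [load 200/250]
  200 → disc 7 (new)  [load 200/250]
  100 → disc 3  [load 175/250]
  25 → disc 1  [load 250/250]
7 discs opened.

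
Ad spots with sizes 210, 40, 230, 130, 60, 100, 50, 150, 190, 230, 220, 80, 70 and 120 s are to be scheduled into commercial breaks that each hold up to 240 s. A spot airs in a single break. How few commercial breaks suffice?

Total = 230 + 230 + 220 + 210 + 190 + 150 + 130 + 120 + 100 + 80 + 70 + 60 + 50 + 40 = 1880 s.
Lower bound: ⌈1880/240⌉ = 8 commercial breaks.
A packing using 9 commercial breaks:
  break 1: 230 = 230
  break 2: 230 = 230
  break 3: 220 = 220
  break 4: 210 = 210
  break 5: 190 + 50 = 240
  break 6: 150 + 80 = 230
  break 7: 130 + 100 = 230
  break 8: 120 + 70 + 40 = 230
  break 9: 60 = 60
No arrangement into 8 commercial breaks stays within capacity, so 9 is optimal.

9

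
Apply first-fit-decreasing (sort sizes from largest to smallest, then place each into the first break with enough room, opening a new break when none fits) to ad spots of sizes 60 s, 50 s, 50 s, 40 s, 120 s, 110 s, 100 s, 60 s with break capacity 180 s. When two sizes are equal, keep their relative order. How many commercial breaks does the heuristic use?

4

Sorted descending: 120, 110, 100, 60, 60, 50, 50, 40.
  120 → break 1 (new)  [load 120/180]
  110 → break 2 (new)  [load 110/180]
  100 → break 3 (new)  [load 100/180]
  60 → break 1  [load 180/180]
  60 → break 2  [load 170/180]
  50 → break 3  [load 150/180]
  50 → break 4 (new)  [load 50/180]
  40 → break 4  [load 90/180]
4 commercial breaks opened.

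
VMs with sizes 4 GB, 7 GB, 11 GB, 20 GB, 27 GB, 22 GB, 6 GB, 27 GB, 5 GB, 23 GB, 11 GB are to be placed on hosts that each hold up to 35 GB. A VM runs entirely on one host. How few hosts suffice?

5

Total = 27 + 27 + 23 + 22 + 20 + 11 + 11 + 7 + 6 + 5 + 4 = 163 GB.
Lower bound: ⌈163/35⌉ = 5 hosts.
A packing using 5 hosts:
  host 1: 27 + 7 = 34
  host 2: 27 + 6 = 33
  host 3: 23 + 11 = 34
  host 4: 22 + 11 = 33
  host 5: 20 + 5 + 4 = 29
This matches the lower bound, so 5 is optimal.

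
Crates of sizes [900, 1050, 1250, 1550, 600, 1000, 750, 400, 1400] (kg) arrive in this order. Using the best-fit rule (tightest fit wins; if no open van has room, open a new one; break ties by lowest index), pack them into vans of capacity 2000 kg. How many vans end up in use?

  900 → van 1 (new)  [load 900/2000]
  1050 → van 1  [load 1950/2000]
  1250 → van 2 (new)  [load 1250/2000]
  1550 → van 3 (new)  [load 1550/2000]
  600 → van 2  [load 1850/2000]
  1000 → van 4 (new)  [load 1000/2000]
  750 → van 4  [load 1750/2000]
  400 → van 3  [load 1950/2000]
  1400 → van 5 (new)  [load 1400/2000]
5 vans opened.

5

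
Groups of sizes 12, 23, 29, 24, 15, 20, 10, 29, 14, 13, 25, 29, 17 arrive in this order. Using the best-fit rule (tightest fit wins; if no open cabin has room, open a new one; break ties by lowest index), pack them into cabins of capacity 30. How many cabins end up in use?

10

  12 → cabin 1 (new)  [load 12/30]
  23 → cabin 2 (new)  [load 23/30]
  29 → cabin 3 (new)  [load 29/30]
  24 → cabin 4 (new)  [load 24/30]
  15 → cabin 1  [load 27/30]
  20 → cabin 5 (new)  [load 20/30]
  10 → cabin 5  [load 30/30]
  29 → cabin 6 (new)  [load 29/30]
  14 → cabin 7 (new)  [load 14/30]
  13 → cabin 7  [load 27/30]
  25 → cabin 8 (new)  [load 25/30]
  29 → cabin 9 (new)  [load 29/30]
  17 → cabin 10 (new)  [load 17/30]
10 cabins opened.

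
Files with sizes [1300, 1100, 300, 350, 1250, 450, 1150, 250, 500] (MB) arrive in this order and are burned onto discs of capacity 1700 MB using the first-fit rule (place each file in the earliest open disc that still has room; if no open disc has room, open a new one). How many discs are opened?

4

  1300 → disc 1 (new)  [load 1300/1700]
  1100 → disc 2 (new)  [load 1100/1700]
  300 → disc 1  [load 1600/1700]
  350 → disc 2  [load 1450/1700]
  1250 → disc 3 (new)  [load 1250/1700]
  450 → disc 3  [load 1700/1700]
  1150 → disc 4 (new)  [load 1150/1700]
  250 → disc 2  [load 1700/1700]
  500 → disc 4  [load 1650/1700]
4 discs opened.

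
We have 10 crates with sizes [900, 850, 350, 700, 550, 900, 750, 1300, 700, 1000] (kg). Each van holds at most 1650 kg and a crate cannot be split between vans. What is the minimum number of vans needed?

5

Total = 1300 + 1000 + 900 + 900 + 850 + 750 + 700 + 700 + 550 + 350 = 8000 kg.
Lower bound: ⌈8000/1650⌉ = 5 vans.
A packing using 5 vans:
  van 1: 1300 + 350 = 1650
  van 2: 1000 + 550 = 1550
  van 3: 900 + 750 = 1650
  van 4: 900 + 700 = 1600
  van 5: 850 + 700 = 1550
This matches the lower bound, so 5 is optimal.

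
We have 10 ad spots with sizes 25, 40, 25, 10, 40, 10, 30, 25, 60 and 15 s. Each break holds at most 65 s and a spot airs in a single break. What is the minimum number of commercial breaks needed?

Total = 60 + 40 + 40 + 30 + 25 + 25 + 25 + 15 + 10 + 10 = 280 s.
Lower bound: ⌈280/65⌉ = 5 commercial breaks.
A packing using 5 commercial breaks:
  break 1: 60 = 60
  break 2: 40 + 25 = 65
  break 3: 40 + 25 = 65
  break 4: 30 + 25 + 10 = 65
  break 5: 15 + 10 = 25
This matches the lower bound, so 5 is optimal.

5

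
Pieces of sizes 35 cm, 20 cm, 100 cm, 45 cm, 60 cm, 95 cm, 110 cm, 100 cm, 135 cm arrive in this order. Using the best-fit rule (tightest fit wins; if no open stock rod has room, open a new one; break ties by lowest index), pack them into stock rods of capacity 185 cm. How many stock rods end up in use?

6

  35 → stock rod 1 (new)  [load 35/185]
  20 → stock rod 1  [load 55/185]
  100 → stock rod 1  [load 155/185]
  45 → stock rod 2 (new)  [load 45/185]
  60 → stock rod 2  [load 105/185]
  95 → stock rod 3 (new)  [load 95/185]
  110 → stock rod 4 (new)  [load 110/185]
  100 → stock rod 5 (new)  [load 100/185]
  135 → stock rod 6 (new)  [load 135/185]
6 stock rods opened.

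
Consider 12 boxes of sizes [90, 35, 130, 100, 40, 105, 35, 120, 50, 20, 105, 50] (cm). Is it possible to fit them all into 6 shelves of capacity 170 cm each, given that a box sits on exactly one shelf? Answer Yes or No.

Yes

A valid assignment using 6 shelves:
  shelf 1: 130 + 40 = 170
  shelf 2: 120 + 50 = 170
  shelf 3: 105 + 50 = 155
  shelf 4: 105 + 35 + 20 = 160
  shelf 5: 100 + 35 = 135
  shelf 6: 90 = 90
Every load is within 170 cm, so 6 shelves suffice.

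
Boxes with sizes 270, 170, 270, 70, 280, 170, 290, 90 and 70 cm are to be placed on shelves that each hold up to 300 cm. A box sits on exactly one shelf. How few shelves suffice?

7

Total = 290 + 280 + 270 + 270 + 170 + 170 + 90 + 70 + 70 = 1680 cm.
Lower bound: ⌈1680/300⌉ = 6 shelves.
A packing using 7 shelves:
  shelf 1: 290 = 290
  shelf 2: 280 = 280
  shelf 3: 270 = 270
  shelf 4: 270 = 270
  shelf 5: 170 + 90 = 260
  shelf 6: 170 + 70 = 240
  shelf 7: 70 = 70
No arrangement into 6 shelves stays within capacity, so 7 is optimal.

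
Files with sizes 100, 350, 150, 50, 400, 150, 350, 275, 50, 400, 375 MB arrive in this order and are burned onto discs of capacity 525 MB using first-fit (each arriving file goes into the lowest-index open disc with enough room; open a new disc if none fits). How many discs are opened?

  100 → disc 1 (new)  [load 100/525]
  350 → disc 1  [load 450/525]
  150 → disc 2 (new)  [load 150/525]
  50 → disc 1  [load 500/525]
  400 → disc 3 (new)  [load 400/525]
  150 → disc 2  [load 300/525]
  350 → disc 4 (new)  [load 350/525]
  275 → disc 5 (new)  [load 275/525]
  50 → disc 2  [load 350/525]
  400 → disc 6 (new)  [load 400/525]
  375 → disc 7 (new)  [load 375/525]
7 discs opened.

7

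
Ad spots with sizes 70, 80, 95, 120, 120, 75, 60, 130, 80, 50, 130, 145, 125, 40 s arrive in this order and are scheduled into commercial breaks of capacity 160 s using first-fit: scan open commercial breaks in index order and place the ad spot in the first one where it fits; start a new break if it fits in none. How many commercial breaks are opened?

  70 → break 1 (new)  [load 70/160]
  80 → break 1  [load 150/160]
  95 → break 2 (new)  [load 95/160]
  120 → break 3 (new)  [load 120/160]
  120 → break 4 (new)  [load 120/160]
  75 → break 5 (new)  [load 75/160]
  60 → break 2  [load 155/160]
  130 → break 6 (new)  [load 130/160]
  80 → break 5  [load 155/160]
  50 → break 7 (new)  [load 50/160]
  130 → break 8 (new)  [load 130/160]
  145 → break 9 (new)  [load 145/160]
  125 → break 10 (new)  [load 125/160]
  40 → break 3  [load 160/160]
10 commercial breaks opened.

10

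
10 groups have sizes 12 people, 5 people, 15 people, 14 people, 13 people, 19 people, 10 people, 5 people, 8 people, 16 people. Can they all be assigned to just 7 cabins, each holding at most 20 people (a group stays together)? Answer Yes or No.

A valid assignment using 7 cabins:
  cabin 1: 19 = 19
  cabin 2: 16 = 16
  cabin 3: 15 + 5 = 20
  cabin 4: 14 + 5 = 19
  cabin 5: 13 = 13
  cabin 6: 12 + 8 = 20
  cabin 7: 10 = 10
Every load is within 20 people, so 7 cabins suffice.

Yes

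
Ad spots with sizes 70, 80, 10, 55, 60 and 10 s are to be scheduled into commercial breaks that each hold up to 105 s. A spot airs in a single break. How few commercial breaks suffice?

4

Total = 80 + 70 + 60 + 55 + 10 + 10 = 285 s.
Lower bound: ⌈285/105⌉ = 3 commercial breaks.
Also, 4 ad spots each exceed 105/2 s, and no two of those can share a break, so at least 4 commercial breaks are needed.
A packing using 4 commercial breaks:
  break 1: 80 + 10 + 10 = 100
  break 2: 70 = 70
  break 3: 60 = 60
  break 4: 55 = 55
This matches the lower bound, so 4 is optimal.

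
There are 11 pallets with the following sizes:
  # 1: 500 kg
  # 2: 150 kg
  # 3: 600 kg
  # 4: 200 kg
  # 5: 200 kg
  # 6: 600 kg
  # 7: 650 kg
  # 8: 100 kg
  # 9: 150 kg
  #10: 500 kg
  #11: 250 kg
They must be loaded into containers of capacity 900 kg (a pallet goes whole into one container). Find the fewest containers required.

5

Total = 650 + 600 + 600 + 500 + 500 + 250 + 200 + 200 + 150 + 150 + 100 = 3900 kg.
Lower bound: ⌈3900/900⌉ = 5 containers.
A packing using 5 containers:
  container 1: 650 + 250 = 900
  container 2: 600 + 200 + 100 = 900
  container 3: 600 + 200 = 800
  container 4: 500 + 150 + 150 = 800
  container 5: 500 = 500
This matches the lower bound, so 5 is optimal.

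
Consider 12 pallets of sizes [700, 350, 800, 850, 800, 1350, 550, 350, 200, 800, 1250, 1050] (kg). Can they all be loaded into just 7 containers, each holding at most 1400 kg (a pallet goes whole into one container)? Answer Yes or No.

No

Total = 9050 kg; ⌈9050/1400⌉ = 7.
The bound of 7 does not rule out 7, but exhaustive search shows no assignment into 7 containers of capacity 1400 kg exists — the minimum is 8.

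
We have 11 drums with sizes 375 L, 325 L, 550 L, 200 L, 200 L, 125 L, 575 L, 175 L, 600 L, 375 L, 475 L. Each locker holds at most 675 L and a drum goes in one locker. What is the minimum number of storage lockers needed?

7

Total = 600 + 575 + 550 + 475 + 375 + 375 + 325 + 200 + 200 + 175 + 125 = 3975 L.
Lower bound: ⌈3975/675⌉ = 6 storage lockers.
A packing using 7 storage lockers:
  locker 1: 600 = 600
  locker 2: 575 = 575
  locker 3: 550 + 125 = 675
  locker 4: 475 + 200 = 675
  locker 5: 375 + 200 = 575
  locker 6: 375 + 175 = 550
  locker 7: 325 = 325
No arrangement into 6 storage lockers stays within capacity, so 7 is optimal.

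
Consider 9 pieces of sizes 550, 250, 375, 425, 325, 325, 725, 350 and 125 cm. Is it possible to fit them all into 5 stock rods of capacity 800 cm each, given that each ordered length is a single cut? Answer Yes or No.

A valid assignment using 5 stock rods:
  stock rod 1: 725 = 725
  stock rod 2: 550 + 250 = 800
  stock rod 3: 425 + 375 = 800
  stock rod 4: 350 + 325 + 125 = 800
  stock rod 5: 325 = 325
Every load is within 800 cm, so 5 stock rods suffice.

Yes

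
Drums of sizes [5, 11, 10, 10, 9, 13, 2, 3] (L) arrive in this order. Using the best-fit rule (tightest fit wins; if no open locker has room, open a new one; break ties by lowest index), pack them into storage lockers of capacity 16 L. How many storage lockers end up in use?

5

  5 → locker 1 (new)  [load 5/16]
  11 → locker 1  [load 16/16]
  10 → locker 2 (new)  [load 10/16]
  10 → locker 3 (new)  [load 10/16]
  9 → locker 4 (new)  [load 9/16]
  13 → locker 5 (new)  [load 13/16]
  2 → locker 5  [load 15/16]
  3 → locker 2  [load 13/16]
5 storage lockers opened.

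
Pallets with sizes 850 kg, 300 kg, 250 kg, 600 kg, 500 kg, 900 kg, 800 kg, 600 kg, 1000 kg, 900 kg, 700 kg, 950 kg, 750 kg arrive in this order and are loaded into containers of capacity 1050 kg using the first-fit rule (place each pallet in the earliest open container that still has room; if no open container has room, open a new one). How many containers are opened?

11

  850 → container 1 (new)  [load 850/1050]
  300 → container 2 (new)  [load 300/1050]
  250 → container 2  [load 550/1050]
  600 → container 3 (new)  [load 600/1050]
  500 → container 2  [load 1050/1050]
  900 → container 4 (new)  [load 900/1050]
  800 → container 5 (new)  [load 800/1050]
  600 → container 6 (new)  [load 600/1050]
  1000 → container 7 (new)  [load 1000/1050]
  900 → container 8 (new)  [load 900/1050]
  700 → container 9 (new)  [load 700/1050]
  950 → container 10 (new)  [load 950/1050]
  750 → container 11 (new)  [load 750/1050]
11 containers opened.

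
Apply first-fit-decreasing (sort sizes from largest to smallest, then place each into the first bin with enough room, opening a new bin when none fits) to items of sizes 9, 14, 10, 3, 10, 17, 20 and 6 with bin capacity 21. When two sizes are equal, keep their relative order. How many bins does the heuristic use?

Sorted descending: 20, 17, 14, 10, 10, 9, 6, 3.
  20 → bin 1 (new)  [load 20/21]
  17 → bin 2 (new)  [load 17/21]
  14 → bin 3 (new)  [load 14/21]
  10 → bin 4 (new)  [load 10/21]
  10 → bin 4  [load 20/21]
  9 → bin 5 (new)  [load 9/21]
  6 → bin 3  [load 20/21]
  3 → bin 2  [load 20/21]
5 bins opened.

5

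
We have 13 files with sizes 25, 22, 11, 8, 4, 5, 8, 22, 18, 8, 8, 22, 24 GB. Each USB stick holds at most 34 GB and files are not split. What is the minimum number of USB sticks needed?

Total = 25 + 24 + 22 + 22 + 22 + 18 + 11 + 8 + 8 + 8 + 8 + 5 + 4 = 185 GB.
Lower bound: ⌈185/34⌉ = 6 USB sticks.
A packing using 6 USB sticks:
  USB stick 1: 25 + 8 = 33
  USB stick 2: 24 + 8 = 32
  USB stick 3: 22 + 11 = 33
  USB stick 4: 22 + 8 + 4 = 34
  USB stick 5: 22 + 8 = 30
  USB stick 6: 18 + 5 = 23
This matches the lower bound, so 6 is optimal.

6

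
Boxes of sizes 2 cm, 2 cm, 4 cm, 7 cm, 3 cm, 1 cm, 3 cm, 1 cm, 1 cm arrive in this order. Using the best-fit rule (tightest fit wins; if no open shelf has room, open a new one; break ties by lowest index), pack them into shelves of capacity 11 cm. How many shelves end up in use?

3

  2 → shelf 1 (new)  [load 2/11]
  2 → shelf 1  [load 4/11]
  4 → shelf 1  [load 8/11]
  7 → shelf 2 (new)  [load 7/11]
  3 → shelf 1  [load 11/11]
  1 → shelf 2  [load 8/11]
  3 → shelf 2  [load 11/11]
  1 → shelf 3 (new)  [load 1/11]
  1 → shelf 3  [load 2/11]
3 shelves opened.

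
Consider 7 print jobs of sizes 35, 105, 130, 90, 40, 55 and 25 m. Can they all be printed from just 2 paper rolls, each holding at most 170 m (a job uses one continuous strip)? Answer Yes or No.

No

Total = 480 m; ⌈480/170⌉ = 3.
At least 3 paper rolls are required, but only 2 are allowed.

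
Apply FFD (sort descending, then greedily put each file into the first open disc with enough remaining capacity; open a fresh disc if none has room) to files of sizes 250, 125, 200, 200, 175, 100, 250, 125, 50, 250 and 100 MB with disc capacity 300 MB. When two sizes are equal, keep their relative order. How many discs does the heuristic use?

7

Sorted descending: 250, 250, 250, 200, 200, 175, 125, 125, 100, 100, 50.
  250 → disc 1 (new)  [load 250/300]
  250 → disc 2 (new)  [load 250/300]
  250 → disc 3 (new)  [load 250/300]
  200 → disc 4 (new)  [load 200/300]
  200 → disc 5 (new)  [load 200/300]
  175 → disc 6 (new)  [load 175/300]
  125 → disc 6  [load 300/300]
  125 → disc 7 (new)  [load 125/300]
  100 → disc 4  [load 300/300]
  100 → disc 5  [load 300/300]
  50 → disc 1  [load 300/300]
7 discs opened.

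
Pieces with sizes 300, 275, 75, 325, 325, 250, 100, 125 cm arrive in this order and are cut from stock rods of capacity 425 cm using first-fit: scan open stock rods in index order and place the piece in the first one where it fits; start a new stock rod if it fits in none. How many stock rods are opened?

5

  300 → stock rod 1 (new)  [load 300/425]
  275 → stock rod 2 (new)  [load 275/425]
  75 → stock rod 1  [load 375/425]
  325 → stock rod 3 (new)  [load 325/425]
  325 → stock rod 4 (new)  [load 325/425]
  250 → stock rod 5 (new)  [load 250/425]
  100 → stock rod 2  [load 375/425]
  125 → stock rod 5  [load 375/425]
5 stock rods opened.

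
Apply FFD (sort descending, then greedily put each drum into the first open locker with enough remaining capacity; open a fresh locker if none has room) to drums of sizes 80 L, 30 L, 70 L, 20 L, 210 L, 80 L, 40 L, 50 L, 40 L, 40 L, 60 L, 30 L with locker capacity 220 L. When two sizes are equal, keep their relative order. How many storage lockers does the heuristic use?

4

Sorted descending: 210, 80, 80, 70, 60, 50, 40, 40, 40, 30, 30, 20.
  210 → locker 1 (new)  [load 210/220]
  80 → locker 2 (new)  [load 80/220]
  80 → locker 2  [load 160/220]
  70 → locker 3 (new)  [load 70/220]
  60 → locker 2  [load 220/220]
  50 → locker 3  [load 120/220]
  40 → locker 3  [load 160/220]
  40 → locker 3  [load 200/220]
  40 → locker 4 (new)  [load 40/220]
  30 → locker 4  [load 70/220]
  30 → locker 4  [load 100/220]
  20 → locker 3  [load 220/220]
4 storage lockers opened.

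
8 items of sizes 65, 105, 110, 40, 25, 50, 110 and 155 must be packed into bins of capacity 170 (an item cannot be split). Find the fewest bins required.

Total = 155 + 110 + 110 + 105 + 65 + 50 + 40 + 25 = 660.
Lower bound: ⌈660/170⌉ = 4 bins.
A packing using 5 bins:
  bin 1: 155 = 155
  bin 2: 110 + 50 = 160
  bin 3: 110 + 40 = 150
  bin 4: 105 + 65 = 170
  bin 5: 25 = 25
No arrangement into 4 bins stays within capacity, so 5 is optimal.

5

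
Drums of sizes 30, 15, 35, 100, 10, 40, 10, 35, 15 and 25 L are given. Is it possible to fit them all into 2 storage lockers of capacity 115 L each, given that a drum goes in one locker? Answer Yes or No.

No

Total = 315 L; ⌈315/115⌉ = 3.
At least 3 storage lockers are required, but only 2 are allowed.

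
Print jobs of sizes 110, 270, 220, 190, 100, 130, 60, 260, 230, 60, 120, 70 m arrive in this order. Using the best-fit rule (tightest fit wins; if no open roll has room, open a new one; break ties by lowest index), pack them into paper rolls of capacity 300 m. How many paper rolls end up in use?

  110 → roll 1 (new)  [load 110/300]
  270 → roll 2 (new)  [load 270/300]
  220 → roll 3 (new)  [load 220/300]
  190 → roll 1  [load 300/300]
  100 → roll 4 (new)  [load 100/300]
  130 → roll 4  [load 230/300]
  60 → roll 4  [load 290/300]
  260 → roll 5 (new)  [load 260/300]
  230 → roll 6 (new)  [load 230/300]
  60 → roll 6  [load 290/300]
  120 → roll 7 (new)  [load 120/300]
  70 → roll 3  [load 290/300]
7 paper rolls opened.

7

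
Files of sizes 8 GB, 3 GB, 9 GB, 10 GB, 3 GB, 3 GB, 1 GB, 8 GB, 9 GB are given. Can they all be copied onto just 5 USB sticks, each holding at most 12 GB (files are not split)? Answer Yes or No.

A valid assignment using 5 USB sticks:
  USB stick 1: 10 + 1 = 11
  USB stick 2: 9 + 3 = 12
  USB stick 3: 9 + 3 = 12
  USB stick 4: 8 + 3 = 11
  USB stick 5: 8 = 8
Every load is within 12 GB, so 5 USB sticks suffice.

Yes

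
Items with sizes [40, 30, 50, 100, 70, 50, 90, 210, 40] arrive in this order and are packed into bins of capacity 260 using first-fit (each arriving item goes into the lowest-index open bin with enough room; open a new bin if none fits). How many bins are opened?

  40 → bin 1 (new)  [load 40/260]
  30 → bin 1  [load 70/260]
  50 → bin 1  [load 120/260]
  100 → bin 1  [load 220/260]
  70 → bin 2 (new)  [load 70/260]
  50 → bin 2  [load 120/260]
  90 → bin 2  [load 210/260]
  210 → bin 3 (new)  [load 210/260]
  40 → bin 1  [load 260/260]
3 bins opened.

3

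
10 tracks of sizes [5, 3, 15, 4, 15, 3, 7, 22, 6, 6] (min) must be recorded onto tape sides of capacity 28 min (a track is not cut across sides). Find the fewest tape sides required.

Total = 22 + 15 + 15 + 7 + 6 + 6 + 5 + 4 + 3 + 3 = 86 min.
Lower bound: ⌈86/28⌉ = 4 tape sides.
A packing using 4 tape sides:
  side 1: 22 + 6 = 28
  side 2: 15 + 7 + 6 = 28
  side 3: 15 + 5 + 4 + 3 = 27
  side 4: 3 = 3
This matches the lower bound, so 4 is optimal.

4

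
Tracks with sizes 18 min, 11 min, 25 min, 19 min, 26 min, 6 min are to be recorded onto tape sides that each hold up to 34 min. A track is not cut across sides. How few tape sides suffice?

4

Total = 26 + 25 + 19 + 18 + 11 + 6 = 105 min.
Lower bound: ⌈105/34⌉ = 4 tape sides.
A packing using 4 tape sides:
  side 1: 26 + 6 = 32
  side 2: 25 = 25
  side 3: 19 + 11 = 30
  side 4: 18 = 18
This matches the lower bound, so 4 is optimal.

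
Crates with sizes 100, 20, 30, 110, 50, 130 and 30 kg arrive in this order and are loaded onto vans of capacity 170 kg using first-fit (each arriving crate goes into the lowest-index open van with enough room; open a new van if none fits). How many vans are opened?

  100 → van 1 (new)  [load 100/170]
  20 → van 1  [load 120/170]
  30 → van 1  [load 150/170]
  110 → van 2 (new)  [load 110/170]
  50 → van 2  [load 160/170]
  130 → van 3 (new)  [load 130/170]
  30 → van 3  [load 160/170]
3 vans opened.

3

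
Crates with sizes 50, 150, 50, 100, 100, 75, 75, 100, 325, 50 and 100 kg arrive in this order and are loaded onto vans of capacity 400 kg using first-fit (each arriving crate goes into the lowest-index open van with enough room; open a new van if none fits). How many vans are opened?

  50 → van 1 (new)  [load 50/400]
  150 → van 1  [load 200/400]
  50 → van 1  [load 250/400]
  100 → van 1  [load 350/400]
  100 → van 2 (new)  [load 100/400]
  75 → van 2  [load 175/400]
  75 → van 2  [load 250/400]
  100 → van 2  [load 350/400]
  325 → van 3 (new)  [load 325/400]
  50 → van 1  [load 400/400]
  100 → van 4 (new)  [load 100/400]
4 vans opened.

4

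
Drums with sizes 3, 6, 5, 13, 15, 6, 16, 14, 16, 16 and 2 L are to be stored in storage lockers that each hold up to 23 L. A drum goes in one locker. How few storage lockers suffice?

Total = 16 + 16 + 16 + 15 + 14 + 13 + 6 + 6 + 5 + 3 + 2 = 112 L.
Lower bound: ⌈112/23⌉ = 5 storage lockers.
Also, 6 drums each exceed 23/2 L, and no two of those can share a locker, so at least 6 storage lockers are needed.
A packing using 6 storage lockers:
  locker 1: 16 + 6 = 22
  locker 2: 16 + 6 = 22
  locker 3: 16 + 5 + 2 = 23
  locker 4: 15 + 3 = 18
  locker 5: 14 = 14
  locker 6: 13 = 13
This matches the lower bound, so 6 is optimal.

6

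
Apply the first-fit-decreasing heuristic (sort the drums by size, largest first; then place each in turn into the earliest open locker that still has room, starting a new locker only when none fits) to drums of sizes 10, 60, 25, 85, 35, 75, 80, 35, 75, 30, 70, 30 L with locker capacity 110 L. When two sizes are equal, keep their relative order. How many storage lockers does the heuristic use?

Sorted descending: 85, 80, 75, 75, 70, 60, 35, 35, 30, 30, 25, 10.
  85 → locker 1 (new)  [load 85/110]
  80 → locker 2 (new)  [load 80/110]
  75 → locker 3 (new)  [load 75/110]
  75 → locker 4 (new)  [load 75/110]
  70 → locker 5 (new)  [load 70/110]
  60 → locker 6 (new)  [load 60/110]
  35 → locker 3  [load 110/110]
  35 → locker 4  [load 110/110]
  30 → locker 2  [load 110/110]
  30 → locker 5  [load 100/110]
  25 → locker 1  [load 110/110]
  10 → locker 5  [load 110/110]
6 storage lockers opened.

6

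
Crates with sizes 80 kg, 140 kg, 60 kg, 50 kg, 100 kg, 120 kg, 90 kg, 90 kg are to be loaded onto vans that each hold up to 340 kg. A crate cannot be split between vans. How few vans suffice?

3

Total = 140 + 120 + 100 + 90 + 90 + 80 + 60 + 50 = 730 kg.
Lower bound: ⌈730/340⌉ = 3 vans.
A packing using 3 vans:
  van 1: 140 + 120 + 80 = 340
  van 2: 100 + 90 + 90 + 60 = 340
  van 3: 50 = 50
This matches the lower bound, so 3 is optimal.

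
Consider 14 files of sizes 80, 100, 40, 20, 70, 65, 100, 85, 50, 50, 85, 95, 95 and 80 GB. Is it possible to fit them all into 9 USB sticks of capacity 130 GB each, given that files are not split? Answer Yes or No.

No

Total = 1015 GB; ⌈1015/130⌉ = 8.
9 files each exceed half the capacity and cannot share a USB stick, forcing at least 9 USB sticks.
The bound of 9 does not rule out 9, but exhaustive search shows no assignment into 9 USB sticks of capacity 130 GB exists — the minimum is 10.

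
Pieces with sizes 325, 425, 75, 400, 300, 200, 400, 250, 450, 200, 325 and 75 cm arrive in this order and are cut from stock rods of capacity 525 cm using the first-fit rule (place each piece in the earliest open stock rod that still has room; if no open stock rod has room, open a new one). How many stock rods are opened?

  325 → stock rod 1 (new)  [load 325/525]
  425 → stock rod 2 (new)  [load 425/525]
  75 → stock rod 1  [load 400/525]
  400 → stock rod 3 (new)  [load 400/525]
  300 → stock rod 4 (new)  [load 300/525]
  200 → stock rod 4  [load 500/525]
  400 → stock rod 5 (new)  [load 400/525]
  250 → stock rod 6 (new)  [load 250/525]
  450 → stock rod 7 (new)  [load 450/525]
  200 → stock rod 6  [load 450/525]
  325 → stock rod 8 (new)  [load 325/525]
  75 → stock rod 1  [load 475/525]
8 stock rods opened.

8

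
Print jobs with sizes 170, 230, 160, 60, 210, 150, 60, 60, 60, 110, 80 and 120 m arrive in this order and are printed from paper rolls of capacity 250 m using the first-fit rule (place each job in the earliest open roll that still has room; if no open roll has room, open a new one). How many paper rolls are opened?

7

  170 → roll 1 (new)  [load 170/250]
  230 → roll 2 (new)  [load 230/250]
  160 → roll 3 (new)  [load 160/250]
  60 → roll 1  [load 230/250]
  210 → roll 4 (new)  [load 210/250]
  150 → roll 5 (new)  [load 150/250]
  60 → roll 3  [load 220/250]
  60 → roll 5  [load 210/250]
  60 → roll 6 (new)  [load 60/250]
  110 → roll 6  [load 170/250]
  80 → roll 6  [load 250/250]
  120 → roll 7 (new)  [load 120/250]
7 paper rolls opened.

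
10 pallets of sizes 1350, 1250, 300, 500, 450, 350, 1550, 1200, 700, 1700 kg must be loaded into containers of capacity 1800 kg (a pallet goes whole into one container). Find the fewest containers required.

Total = 1700 + 1550 + 1350 + 1250 + 1200 + 700 + 500 + 450 + 350 + 300 = 9350 kg.
Lower bound: ⌈9350/1800⌉ = 6 containers.
A packing using 6 containers:
  container 1: 1700 = 1700
  container 2: 1550 = 1550
  container 3: 1350 + 450 = 1800
  container 4: 1250 + 500 = 1750
  container 5: 1200 + 350 = 1550
  container 6: 700 + 300 = 1000
This matches the lower bound, so 6 is optimal.

6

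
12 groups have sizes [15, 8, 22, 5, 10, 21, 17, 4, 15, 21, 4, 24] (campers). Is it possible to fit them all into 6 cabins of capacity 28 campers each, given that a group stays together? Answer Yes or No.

No

Total = 166 campers; ⌈166/28⌉ = 6.
7 groups each exceed half the capacity and cannot share a cabin, forcing at least 7 cabins.
At least 7 cabins are required, but only 6 are allowed.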